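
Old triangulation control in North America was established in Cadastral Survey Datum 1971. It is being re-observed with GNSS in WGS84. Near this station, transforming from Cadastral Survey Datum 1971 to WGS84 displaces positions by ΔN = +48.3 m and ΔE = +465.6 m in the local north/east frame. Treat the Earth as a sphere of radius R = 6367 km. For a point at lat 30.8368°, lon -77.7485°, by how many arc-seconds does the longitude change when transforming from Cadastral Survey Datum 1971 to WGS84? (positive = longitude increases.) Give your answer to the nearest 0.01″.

At latitude 30.8368°, cos φ = 0.858631.
One radian of longitude at latitude φ spans R cos φ, so Δλ = ΔE / (R cos φ) = 465.6 / (6367000 × 0.858631) = 8.5167e-05 rad = 17.567″.

Δλ = 17.57″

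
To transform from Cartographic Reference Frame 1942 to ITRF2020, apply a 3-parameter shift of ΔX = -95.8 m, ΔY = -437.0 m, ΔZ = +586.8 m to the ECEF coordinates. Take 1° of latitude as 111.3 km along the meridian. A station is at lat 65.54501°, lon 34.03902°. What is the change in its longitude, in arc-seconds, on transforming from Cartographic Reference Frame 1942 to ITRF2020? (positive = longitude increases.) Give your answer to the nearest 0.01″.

Δλ = -24.10″

sin φ = 0.910287, cos φ = 0.413978, sin λ = 0.559757, cos λ = 0.828657.
East component: ΔE = −sin λ·ΔX + cos λ·ΔY = −(0.559757)(-95.8) + (0.828657)(-437.0) = -308.50 m.
1° of latitude spans 111300 m; at latitude φ, 1° of longitude spans that × cos φ = 46075.8 m, so Δλ = -308.50 / 46075.8 × 3600 = -24.104″.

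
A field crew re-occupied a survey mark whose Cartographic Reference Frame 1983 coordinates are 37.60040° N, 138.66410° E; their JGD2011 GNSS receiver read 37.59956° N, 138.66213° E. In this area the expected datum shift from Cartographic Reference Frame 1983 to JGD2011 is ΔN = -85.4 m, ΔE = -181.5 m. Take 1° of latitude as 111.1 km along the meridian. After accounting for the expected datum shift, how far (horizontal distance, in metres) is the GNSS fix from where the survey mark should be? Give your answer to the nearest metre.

11 m

Observed coordinate differences: Δφ = -0.00084°, Δλ = -0.00197°.
Converting to metres (1° lat = 111100 m, cos φ = 0.792285): observed ΔN = -93.3 m, observed ΔE = -173.4 m.
Subtracting the expected shift leaves a residual of -93.3 − (-85.4) = -7.9 m north and -173.4 − (-181.5) = 8.1 m east.
Residual distance = √((-7.9)² + 8.1²) = 11.3 m.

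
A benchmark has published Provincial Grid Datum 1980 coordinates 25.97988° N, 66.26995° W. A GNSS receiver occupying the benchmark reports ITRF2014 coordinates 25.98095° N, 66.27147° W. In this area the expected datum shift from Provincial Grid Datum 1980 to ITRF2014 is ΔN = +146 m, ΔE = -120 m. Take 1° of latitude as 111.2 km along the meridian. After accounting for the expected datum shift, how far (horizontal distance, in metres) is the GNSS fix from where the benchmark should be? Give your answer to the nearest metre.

42 m

Observed coordinate differences: Δφ = +0.00107°, Δλ = -0.00152°.
Converting to metres (1° lat = 111200 m, cos φ = 0.898948): observed ΔN = 119.0 m, observed ΔE = -151.9 m.
Subtracting the expected shift leaves a residual of 119.0 − (146) = -27.0 m north and -151.9 − (-120) = -31.9 m east.
Residual distance = √((-27.0)² + (-31.9)²) = 41.8 m.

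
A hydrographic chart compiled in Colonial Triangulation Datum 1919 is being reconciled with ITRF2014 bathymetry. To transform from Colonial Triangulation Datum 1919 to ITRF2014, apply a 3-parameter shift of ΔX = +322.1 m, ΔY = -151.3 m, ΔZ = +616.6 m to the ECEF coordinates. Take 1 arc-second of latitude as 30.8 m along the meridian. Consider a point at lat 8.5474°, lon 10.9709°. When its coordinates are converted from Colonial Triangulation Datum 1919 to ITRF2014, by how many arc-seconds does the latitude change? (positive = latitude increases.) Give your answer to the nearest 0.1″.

Δφ = 18.4″

sin φ = 0.148628, cos φ = 0.988893, sin λ = 0.190310, cos λ = 0.981724.
North component: ΔN = −sin φ cos λ·ΔX − sin φ sin λ·ΔY + cos φ·ΔZ = −(0.148628)(0.981724)(322.1) − (0.148628)(0.190310)(-151.3) + (0.988893)(616.6) = 567.03 m.
1° of latitude spans 3600 × 30.80 = 110880 m, so Δφ = 567.03 / 110880 × 3600 = 18.410″.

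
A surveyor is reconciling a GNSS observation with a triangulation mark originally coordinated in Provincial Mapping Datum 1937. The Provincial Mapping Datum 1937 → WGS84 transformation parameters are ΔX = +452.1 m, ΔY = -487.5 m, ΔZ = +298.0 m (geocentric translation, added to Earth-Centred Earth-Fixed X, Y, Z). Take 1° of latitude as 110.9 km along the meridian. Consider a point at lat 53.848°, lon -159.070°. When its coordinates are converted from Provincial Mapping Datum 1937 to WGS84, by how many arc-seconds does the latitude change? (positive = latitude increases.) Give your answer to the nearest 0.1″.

Δφ = 12.2″

sin φ = 0.807455, cos φ = 0.589929, sin λ = -0.357227, cos λ = -0.934018.
North component: ΔN = −sin φ cos λ·ΔX − sin φ sin λ·ΔY + cos φ·ΔZ = −(0.807455)(-0.934018)(452.1) − (0.807455)(-0.357227)(-487.5) + (0.589929)(298.0) = 376.15 m.
1° of latitude spans 110900 m, so Δφ = 376.15 / 110900 × 3600 = 12.210″.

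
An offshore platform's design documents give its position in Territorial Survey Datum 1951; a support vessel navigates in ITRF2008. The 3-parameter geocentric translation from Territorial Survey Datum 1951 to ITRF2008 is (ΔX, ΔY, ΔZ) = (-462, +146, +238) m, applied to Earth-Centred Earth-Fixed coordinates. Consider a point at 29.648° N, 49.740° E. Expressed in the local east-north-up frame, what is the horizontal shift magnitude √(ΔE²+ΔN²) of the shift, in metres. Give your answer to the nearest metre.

At φ = 29.648°, λ = 49.740°: sin φ = 0.494670, cos φ = 0.869081, sin λ = 0.763120, cos λ = 0.646257.
ΔE = −sin λ·ΔX + cos λ·ΔY = −(0.763120)·(-462) + (0.646257)·(146) = 446.91 m.
ΔN = −sin φ cos λ·ΔX − sin φ sin λ·ΔY + cos φ·ΔZ = −(0.494670)(0.646257)(-462) − (0.494670)(0.763120)(146) + (0.869081)(238) = 299.42 m.
Horizontal magnitude = √(ΔE² + ΔN²) = √(446.91² + 299.42²) = 537.95 m.

538 m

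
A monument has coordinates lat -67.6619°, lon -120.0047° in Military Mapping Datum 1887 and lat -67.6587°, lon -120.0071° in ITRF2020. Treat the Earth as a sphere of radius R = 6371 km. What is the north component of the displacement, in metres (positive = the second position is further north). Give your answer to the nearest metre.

ΔN = 356 m

Δφ = -67.6587° − -67.6619° = +0.0032°; Δλ = -120.0071° − -120.0047° = -0.0024°.
1° along a meridian = πR/180 = 111195 m.
ΔN = Δφ × 111195 = 355.8 m; ΔE = Δλ × 111195 × cos(-67.6619°) = -0.0024 × 111195 × 0.380071 = -101.4 m.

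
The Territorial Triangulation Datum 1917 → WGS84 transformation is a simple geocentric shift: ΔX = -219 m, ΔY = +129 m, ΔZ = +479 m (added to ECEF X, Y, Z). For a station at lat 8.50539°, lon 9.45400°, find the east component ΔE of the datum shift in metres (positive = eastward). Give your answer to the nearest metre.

ΔE = 163 m

At φ = 8.50539°, λ = 9.45400°: sin φ = 0.147902, cos φ = 0.989002, sin λ = 0.164256, cos λ = 0.986418.
ΔE = −sin λ·ΔX + cos λ·ΔY = −(0.164256)·(-219) + (0.986418)·(129) = 163.22 m.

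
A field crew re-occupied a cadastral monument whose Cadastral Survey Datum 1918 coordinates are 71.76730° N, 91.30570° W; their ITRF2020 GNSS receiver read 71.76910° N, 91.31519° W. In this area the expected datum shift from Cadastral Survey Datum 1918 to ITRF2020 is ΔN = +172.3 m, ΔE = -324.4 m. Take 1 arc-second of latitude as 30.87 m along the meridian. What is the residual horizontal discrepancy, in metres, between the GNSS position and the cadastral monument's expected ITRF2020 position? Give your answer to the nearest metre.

Observed coordinate differences: Δφ = +0.00180°, Δλ = -0.00949°.
Converting to metres (1° lat = 111132 m, cos φ = 0.312877): observed ΔN = 200.0 m, observed ΔE = -330.0 m.
Subtracting the expected shift leaves a residual of 200.0 − (172.3) = 27.7 m north and -330.0 − (-324.4) = -5.6 m east.
Residual distance = √(27.7² + (-5.6)²) = 28.3 m.

28 m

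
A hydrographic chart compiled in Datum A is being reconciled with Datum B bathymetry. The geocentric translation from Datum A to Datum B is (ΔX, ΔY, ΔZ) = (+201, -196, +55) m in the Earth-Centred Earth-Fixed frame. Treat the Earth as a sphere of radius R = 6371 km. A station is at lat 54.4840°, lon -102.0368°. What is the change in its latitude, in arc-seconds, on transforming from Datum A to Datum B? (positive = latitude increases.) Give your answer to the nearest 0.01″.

Δφ = -2.91″

sin φ = 0.813953, cos φ = 0.580930, sin λ = -0.978014, cos λ = -0.208540.
North component: ΔN = −sin φ cos λ·ΔX − sin φ sin λ·ΔY + cos φ·ΔZ = −(0.813953)(-0.208540)(201) − (0.813953)(-0.978014)(-196) + (0.580930)(55) = -89.96 m.
1° of latitude spans πR/180 = 111195 m, so Δφ = -89.96 / 111195 × 3600 = -2.912″.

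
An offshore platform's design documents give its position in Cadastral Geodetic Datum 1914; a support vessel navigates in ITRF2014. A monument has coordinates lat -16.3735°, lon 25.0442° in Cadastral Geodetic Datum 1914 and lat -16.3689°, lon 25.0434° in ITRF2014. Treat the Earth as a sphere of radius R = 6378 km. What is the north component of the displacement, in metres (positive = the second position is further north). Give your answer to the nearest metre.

Δφ = -16.3689° − -16.3735° = +0.0046°; Δλ = 25.0434° − 25.0442° = -0.0008°.
1° along a meridian = πR/180 = 111317 m.
ΔN = Δφ × 111317 = 512.1 m; ΔE = Δλ × 111317 × cos(-16.3735°) = -0.0008 × 111317 × 0.959444 = -85.4 m.

ΔN = 512 m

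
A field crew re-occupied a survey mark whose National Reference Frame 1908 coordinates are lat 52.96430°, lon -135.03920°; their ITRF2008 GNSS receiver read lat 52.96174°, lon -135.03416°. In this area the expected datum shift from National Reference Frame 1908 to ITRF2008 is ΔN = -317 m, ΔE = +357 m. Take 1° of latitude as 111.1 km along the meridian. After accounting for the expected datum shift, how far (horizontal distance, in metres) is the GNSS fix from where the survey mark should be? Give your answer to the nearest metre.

38 m

Observed coordinate differences: Δφ = -0.00256°, Δλ = +0.00504°.
Converting to metres (1° lat = 111100 m, cos φ = 0.602313): observed ΔN = -284.4 m, observed ΔE = 337.3 m.
Subtracting the expected shift leaves a residual of -284.4 − (-317) = 32.6 m north and 337.3 − (357) = -19.7 m east.
Residual distance = √(32.6² + (-19.7)²) = 38.1 m.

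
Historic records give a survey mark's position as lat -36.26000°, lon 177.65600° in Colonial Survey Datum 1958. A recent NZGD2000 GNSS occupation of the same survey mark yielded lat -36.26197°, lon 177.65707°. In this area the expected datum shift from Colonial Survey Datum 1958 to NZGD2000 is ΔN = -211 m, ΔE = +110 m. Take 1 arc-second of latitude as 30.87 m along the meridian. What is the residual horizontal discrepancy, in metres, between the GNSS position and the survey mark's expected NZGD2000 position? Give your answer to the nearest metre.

16 m

Observed coordinate differences: Δφ = -0.00197°, Δλ = +0.00107°.
Converting to metres (1° lat = 111132 m, cos φ = 0.806341): observed ΔN = -218.9 m, observed ΔE = 95.9 m.
Subtracting the expected shift leaves a residual of -218.9 − (-211) = -7.9 m north and 95.9 − (110) = -14.1 m east.
Residual distance = √((-7.9)² + (-14.1)²) = 16.2 m.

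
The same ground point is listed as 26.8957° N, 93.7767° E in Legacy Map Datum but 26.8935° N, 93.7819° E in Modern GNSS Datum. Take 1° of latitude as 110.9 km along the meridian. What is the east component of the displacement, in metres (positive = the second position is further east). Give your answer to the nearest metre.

ΔE = 514 m

Δφ = 26.8935° − 26.8957° = -0.0022°; Δλ = 93.7819° − 93.7767° = +0.0052°.
ΔN = Δφ × 110900 = -244.0 m; ΔE = Δλ × 110900 × cos(26.8957°) = +0.0052 × 110900 × 0.891831 = 514.3 m.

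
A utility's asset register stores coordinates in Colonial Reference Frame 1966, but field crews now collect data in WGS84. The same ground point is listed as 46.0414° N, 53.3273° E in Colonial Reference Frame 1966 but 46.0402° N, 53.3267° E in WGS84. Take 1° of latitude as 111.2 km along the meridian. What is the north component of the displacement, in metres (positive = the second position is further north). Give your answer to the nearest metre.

Δφ = 46.0402° − 46.0414° = -0.0012°; Δλ = 53.3267° − 53.3273° = -0.0006°.
ΔN = Δφ × 111200 = -133.4 m; ΔE = Δλ × 111200 × cos(46.0414°) = -0.0006 × 111200 × 0.694138 = -46.3 m.

ΔN = -133 m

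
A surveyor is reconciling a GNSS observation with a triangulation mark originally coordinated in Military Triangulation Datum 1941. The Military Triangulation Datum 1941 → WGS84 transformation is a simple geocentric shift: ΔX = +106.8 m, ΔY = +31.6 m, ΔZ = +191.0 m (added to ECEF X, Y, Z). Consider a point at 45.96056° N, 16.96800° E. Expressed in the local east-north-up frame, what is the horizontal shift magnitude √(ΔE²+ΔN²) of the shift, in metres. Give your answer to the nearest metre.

53 m

The local east axis at (φ, λ) is (−sin λ, cos λ, 0), so ΔE = −sin(16.96800°)·106.8 + cos(16.96800°)·31.6 = -0.94 m.
The local north axis is (−sin φ cos λ, −sin φ sin λ, cos φ), giving ΔN = -73.432 − 6.629 + 132.774 = 52.71 m.
Horizontal magnitude = √(ΔE² + ΔN²) = √((-0.94)² + 52.71²) = 52.72 m.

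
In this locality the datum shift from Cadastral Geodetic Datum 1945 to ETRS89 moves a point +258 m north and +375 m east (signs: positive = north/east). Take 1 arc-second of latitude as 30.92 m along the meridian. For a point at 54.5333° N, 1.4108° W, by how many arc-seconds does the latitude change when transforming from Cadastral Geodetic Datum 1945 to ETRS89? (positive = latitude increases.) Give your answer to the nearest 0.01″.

1″ of latitude = 30.92 m, so Δφ = 258.0 / 30.92 = 8.344″.

Δφ = 8.34″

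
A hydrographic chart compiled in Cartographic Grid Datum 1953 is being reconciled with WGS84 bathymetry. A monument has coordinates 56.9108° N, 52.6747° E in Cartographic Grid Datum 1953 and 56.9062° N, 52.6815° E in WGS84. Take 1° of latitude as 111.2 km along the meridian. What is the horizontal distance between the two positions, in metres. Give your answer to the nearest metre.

Δφ = 56.9062° − 56.9108° = -0.0046°; Δλ = 52.6815° − 52.6747° = +0.0068°.
ΔN = Δφ × 111200 = -511.5 m; ΔE = Δλ × 111200 × cos(56.9108°) = +0.0068 × 111200 × 0.545944 = 412.8 m.
Distance = √(ΔE² + ΔN²) = √(412.8² + (-511.5)²) = 657.3 m.

657 m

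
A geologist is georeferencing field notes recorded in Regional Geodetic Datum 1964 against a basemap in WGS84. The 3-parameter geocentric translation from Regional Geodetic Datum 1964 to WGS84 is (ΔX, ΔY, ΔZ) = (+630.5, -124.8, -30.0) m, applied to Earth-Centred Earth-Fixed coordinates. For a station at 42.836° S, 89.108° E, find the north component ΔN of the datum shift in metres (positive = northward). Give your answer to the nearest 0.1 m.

At φ = -42.836°, λ = 89.108°: sin φ = -0.679902, cos φ = 0.733303, sin λ = 0.999879, cos λ = 0.015568.
ΔN = −sin φ cos λ·ΔX − sin φ sin λ·ΔY + cos φ·ΔZ = −(-0.679902)(0.015568)(630.5) − (-0.679902)(0.999879)(-124.8) + (0.733303)(-30.0) = -100.17 m.

ΔN = -100.2 m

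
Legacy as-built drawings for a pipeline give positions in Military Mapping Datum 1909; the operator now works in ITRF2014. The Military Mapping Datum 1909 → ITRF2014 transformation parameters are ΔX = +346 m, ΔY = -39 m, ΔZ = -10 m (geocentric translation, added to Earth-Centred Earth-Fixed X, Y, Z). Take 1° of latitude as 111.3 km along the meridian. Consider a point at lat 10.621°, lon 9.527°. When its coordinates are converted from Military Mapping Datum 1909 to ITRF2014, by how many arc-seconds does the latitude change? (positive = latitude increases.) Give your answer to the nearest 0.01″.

Δφ = -2.31″

sin φ = 0.184312, cos φ = 0.982868, sin λ = 0.165512, cos λ = 0.986208.
North component: ΔN = −sin φ cos λ·ΔX − sin φ sin λ·ΔY + cos φ·ΔZ = −(0.184312)(0.986208)(346) − (0.184312)(0.165512)(-39) + (0.982868)(-10) = -71.53 m.
1° of latitude spans 111300 m, so Δφ = -71.53 / 111300 × 3600 = -2.314″.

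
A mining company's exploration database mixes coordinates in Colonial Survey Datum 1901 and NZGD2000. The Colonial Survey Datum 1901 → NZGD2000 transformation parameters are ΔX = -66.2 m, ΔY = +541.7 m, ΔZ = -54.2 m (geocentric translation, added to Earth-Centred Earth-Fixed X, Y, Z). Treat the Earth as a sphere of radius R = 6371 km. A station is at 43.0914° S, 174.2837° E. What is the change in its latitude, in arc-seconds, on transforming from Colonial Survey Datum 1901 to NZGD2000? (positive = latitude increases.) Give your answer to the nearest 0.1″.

Δφ = 1.4″

sin φ = -0.683164, cos φ = 0.730265, sin λ = 0.099603, cos λ = -0.995027.
North component: ΔN = −sin φ cos λ·ΔX − sin φ sin λ·ΔY + cos φ·ΔZ = −(-0.683164)(-0.995027)(-66.2) − (-0.683164)(0.099603)(541.7) + (0.730265)(-54.2) = 42.28 m.
1° of latitude spans πR/180 = 111195 m, so Δφ = 42.28 / 111195 × 3600 = 1.369″.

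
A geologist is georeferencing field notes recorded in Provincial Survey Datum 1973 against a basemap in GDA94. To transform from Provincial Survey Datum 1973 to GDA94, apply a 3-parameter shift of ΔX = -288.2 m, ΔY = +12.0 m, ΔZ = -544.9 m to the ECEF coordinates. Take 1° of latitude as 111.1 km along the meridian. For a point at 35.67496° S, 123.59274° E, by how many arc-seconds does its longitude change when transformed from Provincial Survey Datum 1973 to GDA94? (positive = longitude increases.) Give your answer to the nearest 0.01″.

sin φ = -0.583186, cos φ = 0.812338, sin λ = 0.832991, cos λ = -0.553286.
East component: ΔE = −sin λ·ΔX + cos λ·ΔY = −(0.832991)(-288.2) + (-0.553286)(12.0) = 233.43 m.
1° of latitude spans 111100 m; at latitude φ, 1° of longitude spans that × cos φ = 90250.8 m, so Δλ = 233.43 / 90250.8 × 3600 = 9.311″.

Δλ = 9.31″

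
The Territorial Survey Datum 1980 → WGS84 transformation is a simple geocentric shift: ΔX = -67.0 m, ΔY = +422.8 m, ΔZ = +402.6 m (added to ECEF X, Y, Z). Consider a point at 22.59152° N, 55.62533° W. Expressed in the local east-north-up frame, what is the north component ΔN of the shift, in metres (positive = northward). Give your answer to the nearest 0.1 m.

The local north axis is (−sin φ cos λ, −sin φ sin λ, cos φ), giving ΔN = 14.532 + 134.057 + 371.707 = 520.30 m.

ΔN = 520.3 m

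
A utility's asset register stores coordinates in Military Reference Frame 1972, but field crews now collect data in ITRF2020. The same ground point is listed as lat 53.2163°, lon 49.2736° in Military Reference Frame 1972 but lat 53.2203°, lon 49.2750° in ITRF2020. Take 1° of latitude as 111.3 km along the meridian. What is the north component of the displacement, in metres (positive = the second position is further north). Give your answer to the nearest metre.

Δφ = 53.2203° − 53.2163° = +0.0040°; Δλ = 49.2750° − 49.2736° = +0.0014°.
ΔN = Δφ × 111300 = 445.2 m; ΔE = Δλ × 111300 × cos(53.2163°) = +0.0014 × 111300 × 0.598796 = 93.3 m.

ΔN = 445 m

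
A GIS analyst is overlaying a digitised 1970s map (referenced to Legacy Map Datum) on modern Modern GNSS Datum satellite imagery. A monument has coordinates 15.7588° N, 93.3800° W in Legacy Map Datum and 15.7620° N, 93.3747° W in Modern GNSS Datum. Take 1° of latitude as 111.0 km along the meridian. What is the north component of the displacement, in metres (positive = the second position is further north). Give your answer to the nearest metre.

ΔN = 355 m

Δφ = 15.7620° − 15.7588° = +0.0032°; Δλ = -93.3747° − -93.3800° = +0.0053°.
ΔN = Δφ × 111000 = 355.2 m; ΔE = Δλ × 111000 × cos(15.7588°) = +0.0053 × 111000 × 0.962414 = 566.2 m.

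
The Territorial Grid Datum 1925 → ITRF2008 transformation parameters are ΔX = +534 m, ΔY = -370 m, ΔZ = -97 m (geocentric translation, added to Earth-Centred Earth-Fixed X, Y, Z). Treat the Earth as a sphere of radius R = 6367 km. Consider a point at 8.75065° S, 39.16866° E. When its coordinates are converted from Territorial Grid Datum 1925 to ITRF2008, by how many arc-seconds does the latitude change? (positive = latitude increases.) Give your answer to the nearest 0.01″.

sin φ = -0.152135, cos φ = 0.988360, sin λ = 0.631605, cos λ = 0.775290.
North component: ΔN = −sin φ cos λ·ΔX − sin φ sin λ·ΔY + cos φ·ΔZ = −(-0.152135)(0.775290)(534) − (-0.152135)(0.631605)(-370) + (0.988360)(-97) = -68.44 m.
1° of latitude spans πR/180 = 111125 m, so Δφ = -68.44 / 111125 × 3600 = -2.217″.

Δφ = -2.22″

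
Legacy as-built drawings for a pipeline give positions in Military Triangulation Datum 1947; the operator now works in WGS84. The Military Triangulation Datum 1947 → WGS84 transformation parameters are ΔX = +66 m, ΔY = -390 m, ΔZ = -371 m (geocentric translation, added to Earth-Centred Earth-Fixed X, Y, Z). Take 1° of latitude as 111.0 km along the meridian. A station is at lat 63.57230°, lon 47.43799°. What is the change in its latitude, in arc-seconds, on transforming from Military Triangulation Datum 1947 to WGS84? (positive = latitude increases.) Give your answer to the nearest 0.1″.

Δφ = 1.7″

sin φ = 0.895497, cos φ = 0.445068, sin λ = 0.736546, cos λ = 0.676388.
North component: ΔN = −sin φ cos λ·ΔX − sin φ sin λ·ΔY + cos φ·ΔZ = −(0.895497)(0.676388)(66) − (0.895497)(0.736546)(-390) + (0.445068)(-371) = 52.14 m.
1° of latitude spans 111000 m, so Δφ = 52.14 / 111000 × 3600 = 1.691″.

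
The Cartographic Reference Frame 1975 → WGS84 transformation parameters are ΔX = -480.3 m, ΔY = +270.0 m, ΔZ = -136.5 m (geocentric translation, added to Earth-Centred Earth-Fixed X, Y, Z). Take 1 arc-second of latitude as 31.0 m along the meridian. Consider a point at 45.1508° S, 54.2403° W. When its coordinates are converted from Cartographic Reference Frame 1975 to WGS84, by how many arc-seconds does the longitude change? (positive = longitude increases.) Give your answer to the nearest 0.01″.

sin φ = -0.708965, cos φ = 0.705243, sin λ = -0.811475, cos λ = 0.584387.
East component: ΔE = −sin λ·ΔX + cos λ·ΔY = −(-0.811475)(-480.3) + (0.584387)(270.0) = -231.97 m.
1° of latitude spans 3600 × 31.00 = 111600 m; at latitude φ, 1° of longitude spans that × cos φ = 78705.1 m, so Δλ = -231.97 / 78705.1 × 3600 = -10.610″.

Δλ = -10.61″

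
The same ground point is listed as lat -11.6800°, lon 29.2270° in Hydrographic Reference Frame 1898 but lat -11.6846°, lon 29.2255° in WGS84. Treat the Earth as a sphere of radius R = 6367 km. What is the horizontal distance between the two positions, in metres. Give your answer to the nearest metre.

Δφ = -11.6846° − -11.6800° = -0.0046°; Δλ = 29.2255° − 29.2270° = -0.0015°.
1° along a meridian = πR/180 = 111125 m.
ΔN = Δφ × 111125 = -511.2 m; ΔE = Δλ × 111125 × cos(-11.6800°) = -0.0015 × 111125 × 0.979294 = -163.2 m.
Distance = √(ΔE² + ΔN²) = √((-163.2)² + (-511.2)²) = 536.6 m.

537 m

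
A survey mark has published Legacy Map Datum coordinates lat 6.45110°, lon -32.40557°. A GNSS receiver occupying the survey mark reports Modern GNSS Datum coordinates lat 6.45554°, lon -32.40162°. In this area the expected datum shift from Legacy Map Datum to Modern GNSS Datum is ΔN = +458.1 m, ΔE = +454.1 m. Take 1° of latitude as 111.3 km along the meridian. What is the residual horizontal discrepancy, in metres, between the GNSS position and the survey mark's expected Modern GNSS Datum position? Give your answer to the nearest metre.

Observed coordinate differences: Δφ = +0.00444°, Δλ = +0.00395°.
Converting to metres (1° lat = 111300 m, cos φ = 0.993668): observed ΔN = 494.2 m, observed ΔE = 436.9 m.
Subtracting the expected shift leaves a residual of 494.2 − (458.1) = 36.1 m north and 436.9 − (454.1) = -17.2 m east.
Residual distance = √(36.1² + (-17.2)²) = 40.0 m.

40 m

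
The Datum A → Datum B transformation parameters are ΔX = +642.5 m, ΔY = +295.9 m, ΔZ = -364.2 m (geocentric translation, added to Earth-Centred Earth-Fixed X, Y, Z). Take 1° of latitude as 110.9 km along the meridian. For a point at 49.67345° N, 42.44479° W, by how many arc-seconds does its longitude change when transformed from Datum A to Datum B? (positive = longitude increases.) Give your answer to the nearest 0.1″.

Δλ = 32.7″

sin φ = 0.762369, cos φ = 0.647143, sin λ = -0.674879, cos λ = 0.737928.
East component: ΔE = −sin λ·ΔX + cos λ·ΔY = −(-0.674879)(642.5) + (0.737928)(295.9) = 651.96 m.
1° of latitude spans 110900 m; at latitude φ, 1° of longitude spans that × cos φ = 71768.2 m, so Δλ = 651.96 / 71768.2 × 3600 = 32.703″.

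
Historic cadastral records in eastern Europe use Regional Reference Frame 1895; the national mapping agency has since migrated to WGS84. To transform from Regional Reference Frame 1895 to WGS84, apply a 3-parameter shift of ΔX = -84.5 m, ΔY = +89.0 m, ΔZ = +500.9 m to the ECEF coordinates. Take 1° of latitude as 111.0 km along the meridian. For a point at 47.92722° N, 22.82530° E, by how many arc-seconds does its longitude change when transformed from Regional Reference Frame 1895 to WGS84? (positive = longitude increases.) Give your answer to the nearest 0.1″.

sin φ = 0.742294, cos φ = 0.670074, sin λ = 0.387923, cos λ = 0.921692.
East component: ΔE = −sin λ·ΔX + cos λ·ΔY = −(0.387923)(-84.5) + (0.921692)(89.0) = 114.81 m.
1° of latitude spans 111000 m; at latitude φ, 1° of longitude spans that × cos φ = 74378.2 m, so Δλ = 114.81 / 74378.2 × 3600 = 5.557″.

Δλ = 5.6″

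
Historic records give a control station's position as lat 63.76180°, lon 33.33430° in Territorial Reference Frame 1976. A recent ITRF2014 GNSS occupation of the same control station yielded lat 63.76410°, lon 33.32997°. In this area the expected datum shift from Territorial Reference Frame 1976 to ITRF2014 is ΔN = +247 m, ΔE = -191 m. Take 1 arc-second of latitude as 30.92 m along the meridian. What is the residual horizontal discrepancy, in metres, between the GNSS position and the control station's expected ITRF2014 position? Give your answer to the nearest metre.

24 m

Observed coordinate differences: Δφ = +0.00230°, Δλ = -0.00433°.
Converting to metres (1° lat = 111312 m, cos φ = 0.442104): observed ΔN = 256.0 m, observed ΔE = -213.1 m.
Subtracting the expected shift leaves a residual of 256.0 − (247) = 9.0 m north and -213.1 − (-191) = -22.1 m east.
Residual distance = √(9.0² + (-22.1)²) = 23.9 m.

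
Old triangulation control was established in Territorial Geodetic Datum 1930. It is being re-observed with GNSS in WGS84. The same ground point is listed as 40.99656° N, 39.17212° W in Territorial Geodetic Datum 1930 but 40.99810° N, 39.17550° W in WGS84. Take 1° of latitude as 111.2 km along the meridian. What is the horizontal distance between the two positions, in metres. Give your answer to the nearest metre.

Δφ = 40.99810° − 40.99656° = +0.00154°; Δλ = -39.17550° − -39.17212° = -0.00338°.
ΔN = Δφ × 111200 = 171.2 m; ΔE = Δλ × 111200 × cos(40.99656°) = -0.00338 × 111200 × 0.754749 = -283.7 m.
Distance = √(ΔE² + ΔN²) = √((-283.7)² + 171.2²) = 331.4 m.

331 m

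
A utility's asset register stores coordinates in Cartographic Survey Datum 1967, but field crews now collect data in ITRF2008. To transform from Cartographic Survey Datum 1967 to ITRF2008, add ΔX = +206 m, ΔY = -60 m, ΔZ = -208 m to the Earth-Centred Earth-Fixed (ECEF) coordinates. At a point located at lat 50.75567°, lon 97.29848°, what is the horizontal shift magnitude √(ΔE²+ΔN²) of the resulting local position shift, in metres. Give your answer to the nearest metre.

207 m

The local east axis at (φ, λ) is (−sin λ, cos λ, 0), so ΔE = −sin(97.29848°)·206 + cos(97.29848°)·(-60) = -196.71 m.
The local north axis is (−sin φ cos λ, −sin φ sin λ, cos φ), giving ΔN = 20.267 + 46.091 − 131.587 = -65.23 m.
Horizontal magnitude = √(ΔE² + ΔN²) = √((-196.71)² + (-65.23)²) = 207.24 m.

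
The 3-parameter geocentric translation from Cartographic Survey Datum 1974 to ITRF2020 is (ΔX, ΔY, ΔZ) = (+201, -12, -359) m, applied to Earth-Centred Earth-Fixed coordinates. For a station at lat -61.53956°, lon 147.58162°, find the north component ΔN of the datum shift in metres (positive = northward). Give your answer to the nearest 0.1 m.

At φ = -61.53956°, λ = 147.58162°: sin φ = -0.879146, cos φ = 0.476552, sin λ = 0.536098, cos λ = -0.844156.
ΔN = −sin φ cos λ·ΔX − sin φ sin λ·ΔY + cos φ·ΔZ = −(-0.879146)(-0.844156)(201) − (-0.879146)(0.536098)(-12) + (0.476552)(-359) = -325.91 m.

ΔN = -325.9 m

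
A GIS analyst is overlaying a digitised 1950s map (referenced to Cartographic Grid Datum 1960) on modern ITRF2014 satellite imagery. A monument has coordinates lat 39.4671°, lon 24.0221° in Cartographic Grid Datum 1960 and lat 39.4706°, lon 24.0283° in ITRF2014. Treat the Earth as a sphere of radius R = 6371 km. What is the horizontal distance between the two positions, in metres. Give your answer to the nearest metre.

659 m

Δφ = 39.4706° − 39.4671° = +0.0035°; Δλ = 24.0283° − 24.0221° = +0.0062°.
1° along a meridian = πR/180 = 111195 m.
ΔN = Δφ × 111195 = 389.2 m; ΔE = Δλ × 111195 × cos(39.4671°) = +0.0062 × 111195 × 0.771990 = 532.2 m.
Distance = √(ΔE² + ΔN²) = √(532.2² + 389.2²) = 659.3 m.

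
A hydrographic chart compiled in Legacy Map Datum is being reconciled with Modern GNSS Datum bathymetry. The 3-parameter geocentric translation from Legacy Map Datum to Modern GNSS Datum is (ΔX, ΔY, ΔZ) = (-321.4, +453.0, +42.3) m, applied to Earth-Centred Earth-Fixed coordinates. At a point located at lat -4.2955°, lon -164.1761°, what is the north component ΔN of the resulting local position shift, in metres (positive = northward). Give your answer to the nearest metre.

At φ = -4.2955°, λ = -164.1761°: sin φ = -0.074900, cos φ = 0.997191, sin λ = -0.272682, cos λ = -0.962104.
ΔN = −sin φ cos λ·ΔX − sin φ sin λ·ΔY + cos φ·ΔZ = −(-0.074900)(-0.962104)(-321.4) − (-0.074900)(-0.272682)(453.0) + (0.997191)(42.3) = 56.09 m.

ΔN = 56 m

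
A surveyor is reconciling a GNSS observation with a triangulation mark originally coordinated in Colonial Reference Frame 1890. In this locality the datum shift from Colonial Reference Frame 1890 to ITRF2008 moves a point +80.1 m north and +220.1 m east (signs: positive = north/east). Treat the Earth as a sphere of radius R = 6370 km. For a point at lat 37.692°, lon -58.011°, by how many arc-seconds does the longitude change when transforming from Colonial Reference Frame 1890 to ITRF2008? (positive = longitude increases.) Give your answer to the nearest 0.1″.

At latitude 37.692°, cos φ = 0.791309.
One radian of longitude at latitude φ spans R cos φ, so Δλ = ΔE / (R cos φ) = 220.1 / (6370000 × 0.791309) = 4.3665e-05 rad = 9.007″.

Δλ = 9.0″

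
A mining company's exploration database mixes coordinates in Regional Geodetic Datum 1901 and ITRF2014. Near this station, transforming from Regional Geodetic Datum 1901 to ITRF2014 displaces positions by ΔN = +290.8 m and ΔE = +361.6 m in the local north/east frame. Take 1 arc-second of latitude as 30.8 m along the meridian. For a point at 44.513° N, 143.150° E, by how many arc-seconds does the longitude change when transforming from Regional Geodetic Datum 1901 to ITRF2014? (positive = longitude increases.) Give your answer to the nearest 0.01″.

Δλ = 16.46″

At latitude 44.513°, cos φ = 0.713091.
1″ of longitude at this latitude = 30.80 × cos φ = 21.9632 m, so Δλ = 361.6 / 21.9632 = 16.464″.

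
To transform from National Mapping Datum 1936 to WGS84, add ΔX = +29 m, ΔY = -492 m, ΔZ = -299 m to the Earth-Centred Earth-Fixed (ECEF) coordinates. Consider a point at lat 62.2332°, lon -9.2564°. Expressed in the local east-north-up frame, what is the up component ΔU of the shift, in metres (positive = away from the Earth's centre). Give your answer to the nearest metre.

ΔU = -214 m

At φ = 62.2332°, λ = -9.2564°: sin φ = 0.884851, cos φ = 0.465874, sin λ = -0.160853, cos λ = 0.986978.
ΔU = cos φ cos λ·ΔX + cos φ sin λ·ΔY + sin φ·ΔZ = (0.465874)(0.986978)(29) + (0.465874)(-0.160853)(-492) + (0.884851)(-299) = -214.37 m.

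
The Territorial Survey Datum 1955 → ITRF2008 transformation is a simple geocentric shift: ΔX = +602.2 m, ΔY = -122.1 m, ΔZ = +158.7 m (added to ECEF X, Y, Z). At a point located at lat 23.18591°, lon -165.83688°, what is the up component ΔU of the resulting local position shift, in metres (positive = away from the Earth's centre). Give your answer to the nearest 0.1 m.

ΔU = -446.8 m

The local up (radial) axis is (cos φ cos λ, cos φ sin λ, sin φ), giving ΔU = -536.735 + 27.463 + 62.483 = -446.79 m.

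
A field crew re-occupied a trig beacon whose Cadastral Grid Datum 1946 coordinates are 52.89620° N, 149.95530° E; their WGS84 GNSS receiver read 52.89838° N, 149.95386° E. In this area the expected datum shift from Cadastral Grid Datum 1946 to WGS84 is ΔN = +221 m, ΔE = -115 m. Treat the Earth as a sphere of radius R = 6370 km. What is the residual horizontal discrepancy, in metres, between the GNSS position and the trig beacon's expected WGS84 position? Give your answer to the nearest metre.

28 m

Observed coordinate differences: Δφ = +0.00218°, Δλ = -0.00144°.
Converting to metres (1° lat = 111177 m, cos φ = 0.603261): observed ΔN = 242.4 m, observed ΔE = -96.6 m.
Subtracting the expected shift leaves a residual of 242.4 − (221) = 21.4 m north and -96.6 − (-115) = 18.4 m east.
Residual distance = √(21.4² + 18.4²) = 28.2 m.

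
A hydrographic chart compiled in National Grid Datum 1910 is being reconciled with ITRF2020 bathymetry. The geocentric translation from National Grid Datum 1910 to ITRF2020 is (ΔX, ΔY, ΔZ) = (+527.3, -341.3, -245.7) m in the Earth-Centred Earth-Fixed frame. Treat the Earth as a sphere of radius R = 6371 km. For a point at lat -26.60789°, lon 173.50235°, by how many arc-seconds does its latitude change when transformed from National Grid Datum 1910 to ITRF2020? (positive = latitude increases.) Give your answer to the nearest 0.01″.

sin φ = -0.447882, cos φ = 0.894093, sin λ = 0.113162, cos λ = -0.993576.
North component: ΔN = −sin φ cos λ·ΔX − sin φ sin λ·ΔY + cos φ·ΔZ = −(-0.447882)(-0.993576)(527.3) − (-0.447882)(0.113162)(-341.3) + (0.894093)(-245.7) = -471.63 m.
1° of latitude spans πR/180 = 111195 m, so Δφ = -471.63 / 111195 × 3600 = -15.269″.

Δφ = -15.27″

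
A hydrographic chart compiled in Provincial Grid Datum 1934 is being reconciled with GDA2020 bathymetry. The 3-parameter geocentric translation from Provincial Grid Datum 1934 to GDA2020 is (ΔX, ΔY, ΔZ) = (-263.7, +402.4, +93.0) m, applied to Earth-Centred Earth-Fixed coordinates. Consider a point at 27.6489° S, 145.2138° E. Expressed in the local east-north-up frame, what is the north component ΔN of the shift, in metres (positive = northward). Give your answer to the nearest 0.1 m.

The local north axis is (−sin φ cos λ, −sin φ sin λ, cos φ), giving ΔN = 100.501 + 106.535 + 82.380 = 289.42 m.

ΔN = 289.4 m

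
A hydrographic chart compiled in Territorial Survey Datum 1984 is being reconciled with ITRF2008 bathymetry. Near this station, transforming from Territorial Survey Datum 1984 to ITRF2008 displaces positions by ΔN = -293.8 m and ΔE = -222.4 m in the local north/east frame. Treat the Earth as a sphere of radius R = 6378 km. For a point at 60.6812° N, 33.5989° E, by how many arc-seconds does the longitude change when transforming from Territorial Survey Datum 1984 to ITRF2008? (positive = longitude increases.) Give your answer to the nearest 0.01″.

At latitude 60.6812°, cos φ = 0.489669.
One radian of longitude at latitude φ spans R cos φ, so Δλ = ΔE / (R cos φ) = -222.4 / (6378000 × 0.489669) = -7.1211e-05 rad = -14.688″.

Δλ = -14.69″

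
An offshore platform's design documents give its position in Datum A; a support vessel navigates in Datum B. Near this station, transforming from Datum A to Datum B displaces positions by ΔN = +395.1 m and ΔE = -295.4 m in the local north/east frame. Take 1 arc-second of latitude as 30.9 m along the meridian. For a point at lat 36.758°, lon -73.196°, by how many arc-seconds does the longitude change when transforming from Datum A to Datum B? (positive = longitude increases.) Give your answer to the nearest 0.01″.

Δλ = -11.93″

At latitude 36.758°, cos φ = 0.801170.
1″ of longitude at this latitude = 30.90 × cos φ = 24.7562 m, so Δλ = -295.4 / 24.7562 = -11.932″.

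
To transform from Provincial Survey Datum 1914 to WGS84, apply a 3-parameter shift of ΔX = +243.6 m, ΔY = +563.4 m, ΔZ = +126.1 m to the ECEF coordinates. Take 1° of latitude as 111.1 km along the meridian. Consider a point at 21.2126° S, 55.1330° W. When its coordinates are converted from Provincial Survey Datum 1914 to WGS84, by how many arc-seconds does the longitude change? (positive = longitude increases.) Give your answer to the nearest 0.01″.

Δλ = 18.14″

sin φ = -0.361830, cos φ = 0.932244, sin λ = -0.820481, cos λ = 0.571673.
East component: ΔE = −sin λ·ΔX + cos λ·ΔY = −(-0.820481)(243.6) + (0.571673)(563.4) = 521.95 m.
1° of latitude spans 111100 m; at latitude φ, 1° of longitude spans that × cos φ = 103572.3 m, so Δλ = 521.95 / 103572.3 × 3600 = 18.142″.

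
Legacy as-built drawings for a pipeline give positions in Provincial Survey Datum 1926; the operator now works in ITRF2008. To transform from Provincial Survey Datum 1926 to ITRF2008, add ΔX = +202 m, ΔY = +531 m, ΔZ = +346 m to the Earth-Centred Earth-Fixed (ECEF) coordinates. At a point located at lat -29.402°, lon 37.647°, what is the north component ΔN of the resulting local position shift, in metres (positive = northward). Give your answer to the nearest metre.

At φ = -29.402°, λ = 37.647°: sin φ = -0.490934, cos φ = 0.871197, sin λ = 0.610795, cos λ = 0.791789.
ΔN = −sin φ cos λ·ΔX − sin φ sin λ·ΔY + cos φ·ΔZ = −(-0.490934)(0.791789)(202) − (-0.490934)(0.610795)(531) + (0.871197)(346) = 539.18 m.

ΔN = 539 m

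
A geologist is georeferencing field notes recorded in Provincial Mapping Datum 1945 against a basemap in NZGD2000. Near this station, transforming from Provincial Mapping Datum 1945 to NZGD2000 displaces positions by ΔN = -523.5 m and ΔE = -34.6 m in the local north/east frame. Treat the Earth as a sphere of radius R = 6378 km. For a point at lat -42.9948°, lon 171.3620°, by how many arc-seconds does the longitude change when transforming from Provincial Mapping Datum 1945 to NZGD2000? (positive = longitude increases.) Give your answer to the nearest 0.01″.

At latitude -42.9948°, cos φ = 0.731416.
One radian of longitude at latitude φ spans R cos φ, so Δλ = ΔE / (R cos φ) = -34.6 / (6378000 × 0.731416) = -7.4170e-06 rad = -1.530″.

Δλ = -1.53″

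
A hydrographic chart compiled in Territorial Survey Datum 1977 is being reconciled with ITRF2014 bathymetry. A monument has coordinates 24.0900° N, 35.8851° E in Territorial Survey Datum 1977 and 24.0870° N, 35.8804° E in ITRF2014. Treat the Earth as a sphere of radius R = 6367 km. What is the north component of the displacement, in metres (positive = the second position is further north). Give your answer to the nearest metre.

Δφ = 24.0870° − 24.0900° = -0.0030°; Δλ = 35.8804° − 35.8851° = -0.0047°.
1° along a meridian = πR/180 = 111125 m.
ΔN = Δφ × 111125 = -333.4 m; ΔE = Δλ × 111125 × cos(24.0900°) = -0.0047 × 111125 × 0.912905 = -476.8 m.

ΔN = -333 m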